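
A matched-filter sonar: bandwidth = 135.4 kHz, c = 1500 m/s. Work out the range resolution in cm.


0.55 cm


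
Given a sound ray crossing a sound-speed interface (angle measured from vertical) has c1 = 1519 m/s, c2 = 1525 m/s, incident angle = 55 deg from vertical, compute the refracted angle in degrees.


55.32 deg


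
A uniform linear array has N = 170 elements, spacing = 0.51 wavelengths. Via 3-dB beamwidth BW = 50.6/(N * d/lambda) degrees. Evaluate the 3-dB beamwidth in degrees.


BW = 50.6 / (170 * 0.51) = 50.6 / 86.7 = 0.58

0.58 deg


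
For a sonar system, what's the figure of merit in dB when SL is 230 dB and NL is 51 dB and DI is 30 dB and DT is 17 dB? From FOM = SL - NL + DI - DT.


FOM = SL - NL + DI - DT = 230 - 51 + 30 - 17 = 192

192 dB


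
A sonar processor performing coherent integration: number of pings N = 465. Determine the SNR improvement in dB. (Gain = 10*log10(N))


Gain = 10*log10(465) = 26.67

26.67 dB


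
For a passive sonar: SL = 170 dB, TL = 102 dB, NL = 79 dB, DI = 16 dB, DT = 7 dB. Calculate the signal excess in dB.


SE = SL - TL - NL + DI - DT = 170 - 102 - 79 + 16 - 7 = -2

-2 dB


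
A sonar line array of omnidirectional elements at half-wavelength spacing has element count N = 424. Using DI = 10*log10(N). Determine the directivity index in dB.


DI = 10*log10(424) = 26.27

26.27 dB


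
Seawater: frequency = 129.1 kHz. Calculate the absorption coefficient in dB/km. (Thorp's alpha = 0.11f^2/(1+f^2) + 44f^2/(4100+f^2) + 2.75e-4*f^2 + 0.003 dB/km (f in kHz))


f^2 = 16666.81
alpha = 0.11*16666.81/(1+16666.81) + 44*16666.81/(4100+16666.81) + 2.75e-4*16666.81 + 0.003 = 40.009

40.009 dB/km


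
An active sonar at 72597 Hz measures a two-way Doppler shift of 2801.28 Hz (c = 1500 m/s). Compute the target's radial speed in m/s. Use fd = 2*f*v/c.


From fd = 2*f*v/c, v = c*fd/(2*f) = 1500 * 2801.28 / (2*72597) = 28.94

28.94 m/s


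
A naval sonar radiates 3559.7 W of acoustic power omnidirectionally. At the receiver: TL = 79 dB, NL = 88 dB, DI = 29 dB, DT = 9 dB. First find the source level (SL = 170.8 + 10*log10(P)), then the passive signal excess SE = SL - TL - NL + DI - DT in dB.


Step 1: SL = 170.8 + 10*log10(3559.7) = 206.31 dB
Step 2: SE = SL - TL - NL + DI - DT = 206.31 - 79 - 88 + 29 - 9 = 59.31

59.31 dB


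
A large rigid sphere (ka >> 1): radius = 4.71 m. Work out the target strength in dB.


7.44 dB


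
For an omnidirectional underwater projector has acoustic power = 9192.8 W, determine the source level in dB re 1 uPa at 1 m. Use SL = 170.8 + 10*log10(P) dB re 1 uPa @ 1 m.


SL = 170.8 + 10*log10(9192.8) = 170.8 + 39.63 = 210.43

210.43 dB


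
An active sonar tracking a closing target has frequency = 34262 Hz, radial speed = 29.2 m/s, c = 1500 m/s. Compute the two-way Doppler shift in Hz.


fd = 2*f*v/c = 2 * 34262 * 29.2 / 1500 = 1333.93

1333.93 Hz


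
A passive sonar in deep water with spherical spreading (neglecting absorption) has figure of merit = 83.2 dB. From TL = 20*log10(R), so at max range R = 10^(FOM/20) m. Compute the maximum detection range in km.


At max range FOM = TL, so 20*log10(R) = 83.2
R = 10^(83.2/20) = 14454.4 m = 14.45 km

14.45 km


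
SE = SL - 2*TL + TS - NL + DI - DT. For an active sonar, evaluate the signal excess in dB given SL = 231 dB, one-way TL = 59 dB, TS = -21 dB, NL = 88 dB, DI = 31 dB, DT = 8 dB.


SE = SL - 2*TL + TS - NL + DI - DT = 231 - 2*59 + (-21) - 88 + 31 - 8 = 27

27 dB


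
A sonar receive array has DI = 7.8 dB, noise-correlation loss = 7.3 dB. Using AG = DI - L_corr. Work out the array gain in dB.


0.5 dB


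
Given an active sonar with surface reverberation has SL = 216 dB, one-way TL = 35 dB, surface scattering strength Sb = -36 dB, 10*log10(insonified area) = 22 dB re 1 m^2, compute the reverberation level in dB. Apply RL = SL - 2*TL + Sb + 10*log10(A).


132 dB


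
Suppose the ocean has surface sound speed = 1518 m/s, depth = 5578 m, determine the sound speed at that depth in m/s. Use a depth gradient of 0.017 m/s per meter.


1612.826 m/s


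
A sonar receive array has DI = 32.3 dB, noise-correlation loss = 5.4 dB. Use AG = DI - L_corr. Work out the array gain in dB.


AG = DI - L_corr = 32.3 - 5.4 = 26.9

26.9 dB


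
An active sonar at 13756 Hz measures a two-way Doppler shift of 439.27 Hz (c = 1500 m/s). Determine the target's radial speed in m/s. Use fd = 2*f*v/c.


From fd = 2*f*v/c, v = c*fd/(2*f) = 1500 * 439.27 / (2*13756) = 23.95

23.95 m/s


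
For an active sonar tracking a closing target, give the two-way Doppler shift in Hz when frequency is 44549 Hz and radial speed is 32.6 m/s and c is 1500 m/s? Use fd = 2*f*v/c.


fd = 2*f*v/c = 2 * 44549 * 32.6 / 1500 = 1936.4

1936.4 Hz


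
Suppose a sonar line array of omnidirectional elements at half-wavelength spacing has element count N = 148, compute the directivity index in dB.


21.7 dB


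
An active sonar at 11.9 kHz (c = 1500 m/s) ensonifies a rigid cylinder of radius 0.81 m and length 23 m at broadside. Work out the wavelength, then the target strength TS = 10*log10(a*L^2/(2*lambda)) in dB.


Step 1: lambda = c/f = 1500/11900 = 0.12605 m
Step 2: TS = 10*log10(a*L^2/(2*lambda)) = 10*log10(0.81*23^2/(2*0.12605)) = 32.3

32.3 dB


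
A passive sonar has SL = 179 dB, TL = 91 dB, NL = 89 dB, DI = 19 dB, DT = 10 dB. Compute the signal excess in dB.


SE = SL - TL - NL + DI - DT = 179 - 91 - 89 + 19 - 10 = 8

8 dB


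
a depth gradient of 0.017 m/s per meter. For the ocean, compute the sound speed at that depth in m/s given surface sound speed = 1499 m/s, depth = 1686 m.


1527.662 m/s


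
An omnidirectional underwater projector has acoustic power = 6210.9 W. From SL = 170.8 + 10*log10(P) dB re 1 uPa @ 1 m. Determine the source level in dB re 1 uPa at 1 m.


SL = 170.8 + 10*log10(6210.9) = 170.8 + 37.93 = 208.73

208.73 dB


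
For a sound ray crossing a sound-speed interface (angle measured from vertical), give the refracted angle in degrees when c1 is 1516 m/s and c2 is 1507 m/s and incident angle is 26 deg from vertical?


sin(theta2) = (c2/c1)*sin(theta1) = (1507/1516)*sin(26 deg) = 0.43577
theta2 = arcsin(0.43577) = 25.83

25.83 deg


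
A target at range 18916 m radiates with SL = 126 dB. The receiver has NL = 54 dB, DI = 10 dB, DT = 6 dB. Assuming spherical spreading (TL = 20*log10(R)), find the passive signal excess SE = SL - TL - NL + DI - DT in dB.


-9.54 dB


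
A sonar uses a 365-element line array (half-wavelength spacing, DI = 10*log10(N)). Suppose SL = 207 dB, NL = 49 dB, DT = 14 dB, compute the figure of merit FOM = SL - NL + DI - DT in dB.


169.62 dB


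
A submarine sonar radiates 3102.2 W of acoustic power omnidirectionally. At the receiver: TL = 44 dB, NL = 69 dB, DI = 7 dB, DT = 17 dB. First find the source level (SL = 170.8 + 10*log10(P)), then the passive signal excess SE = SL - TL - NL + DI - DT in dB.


Step 1: SL = 170.8 + 10*log10(3102.2) = 205.72 dB
Step 2: SE = SL - TL - NL + DI - DT = 205.72 - 44 - 69 + 7 - 17 = 82.72

82.72 dB


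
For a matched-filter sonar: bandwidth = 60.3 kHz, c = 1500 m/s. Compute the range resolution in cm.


dR = c/(2*BW) = 1500 / (2 * 60.3e3) = 0.0124 m = 1.24 cm

1.24 cm


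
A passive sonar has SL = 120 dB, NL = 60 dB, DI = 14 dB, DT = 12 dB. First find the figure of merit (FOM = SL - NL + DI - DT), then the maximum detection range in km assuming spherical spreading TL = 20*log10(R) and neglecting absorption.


Step 1: FOM = SL - NL + DI - DT = 120 - 60 + 14 - 12 = 62 dB
Step 2: at max range FOM = TL = 20*log10(R), so R = 10^(62/20) = 1258.93 m = 1.26 km

1.26 km


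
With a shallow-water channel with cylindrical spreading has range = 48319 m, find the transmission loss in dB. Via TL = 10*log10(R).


TL = 10*log10(48319) = 46.84

46.84 dB


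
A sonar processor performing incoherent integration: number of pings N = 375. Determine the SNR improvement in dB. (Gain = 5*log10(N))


Gain = 5*log10(375) = 12.87

12.87 dB


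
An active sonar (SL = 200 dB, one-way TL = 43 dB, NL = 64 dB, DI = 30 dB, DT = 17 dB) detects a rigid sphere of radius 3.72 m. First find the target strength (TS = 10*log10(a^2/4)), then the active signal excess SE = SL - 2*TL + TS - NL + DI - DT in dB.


Step 1: TS = 10*log10(3.72^2/4) = 5.39 dB
Step 2: SE = SL - 2*TL + TS - NL + DI - DT = 200 - 2*43 + (5.39) - 64 + 30 - 17 = 68.39

68.39 dB


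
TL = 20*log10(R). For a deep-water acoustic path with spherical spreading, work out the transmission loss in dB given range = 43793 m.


92.83 dB


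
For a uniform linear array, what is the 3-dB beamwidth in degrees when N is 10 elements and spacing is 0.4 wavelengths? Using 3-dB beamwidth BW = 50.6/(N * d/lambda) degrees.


BW = 50.6 / (10 * 0.4) = 50.6 / 4.0 = 12.65

12.65 deg


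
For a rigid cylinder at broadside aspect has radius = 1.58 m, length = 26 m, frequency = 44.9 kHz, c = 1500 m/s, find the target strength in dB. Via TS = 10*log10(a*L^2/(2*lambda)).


42.04 dB


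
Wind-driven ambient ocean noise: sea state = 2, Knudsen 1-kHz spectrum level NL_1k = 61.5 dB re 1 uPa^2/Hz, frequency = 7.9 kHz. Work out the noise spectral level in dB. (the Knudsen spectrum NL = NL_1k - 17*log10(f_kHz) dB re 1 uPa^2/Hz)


NL = NL_1k - 17*log10(f_kHz) = 61.5 - 17*log10(7.9) = 61.5 - (15.26) = 46.24

46.24 dB


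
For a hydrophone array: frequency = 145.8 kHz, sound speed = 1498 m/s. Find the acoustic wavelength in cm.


lambda = c/f = 1498 / 145800 = 0.0103 m = 1.03 cm

1.03 cm


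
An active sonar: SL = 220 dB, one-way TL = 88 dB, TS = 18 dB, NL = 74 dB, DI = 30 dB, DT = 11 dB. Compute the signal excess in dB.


SE = SL - 2*TL + TS - NL + DI - DT = 220 - 2*88 + (18) - 74 + 30 - 11 = 7

7 dB


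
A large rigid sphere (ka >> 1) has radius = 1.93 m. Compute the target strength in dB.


TS = 10*log10(1.93^2 / 4) = 10*log10(0.931225) = -0.31

-0.31 dB


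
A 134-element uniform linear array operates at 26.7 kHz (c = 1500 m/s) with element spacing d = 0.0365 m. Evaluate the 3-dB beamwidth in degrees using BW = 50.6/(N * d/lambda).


Step 1: lambda = 1500/26700 = 0.05618 m
Step 2: d/lambda = 0.0365/0.05618 = 0.6497
Step 3: BW = 50.6/(N * d/lambda) = 50.6/(134 * 0.6497) = 0.58

0.58 deg


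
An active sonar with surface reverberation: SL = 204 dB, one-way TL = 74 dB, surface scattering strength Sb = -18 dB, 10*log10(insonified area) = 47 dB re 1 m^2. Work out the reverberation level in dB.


85 dB


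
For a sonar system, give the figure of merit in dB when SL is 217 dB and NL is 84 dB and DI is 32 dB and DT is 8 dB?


157 dB


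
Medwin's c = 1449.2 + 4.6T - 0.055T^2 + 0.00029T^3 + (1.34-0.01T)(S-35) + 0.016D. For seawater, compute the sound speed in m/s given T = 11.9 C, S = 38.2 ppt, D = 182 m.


c = 1449.2 + 4.6*11.9 - 0.055*11.9^2 + 0.00029*11.9^3 + (1.34 - 0.01*11.9)*(38.2 - 35) + 0.016*182 = 1503.46

1503.46 m/s


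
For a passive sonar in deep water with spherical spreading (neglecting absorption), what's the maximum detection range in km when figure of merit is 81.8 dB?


At max range FOM = TL, so 20*log10(R) = 81.8
R = 10^(81.8/20) = 12302.69 m = 12.3 km

12.3 km


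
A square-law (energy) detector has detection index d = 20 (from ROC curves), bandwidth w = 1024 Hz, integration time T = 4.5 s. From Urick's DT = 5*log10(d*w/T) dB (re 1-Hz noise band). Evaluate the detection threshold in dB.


18.29 dB


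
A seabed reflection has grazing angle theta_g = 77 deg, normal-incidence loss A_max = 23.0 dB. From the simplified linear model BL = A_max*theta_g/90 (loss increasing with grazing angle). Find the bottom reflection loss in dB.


BL = A_max * theta_g / 90 = 23.0 * 77 / 90 = 19.68

19.68 dB


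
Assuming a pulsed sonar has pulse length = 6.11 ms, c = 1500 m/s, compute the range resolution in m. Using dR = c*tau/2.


dR = c*tau/2 = 1500 * 6.11e-3 / 2 = 4.5825

4.5825 m


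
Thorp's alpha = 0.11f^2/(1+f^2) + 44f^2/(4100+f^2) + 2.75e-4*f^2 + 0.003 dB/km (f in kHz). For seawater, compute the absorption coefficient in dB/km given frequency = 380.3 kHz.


f^2 = 144628.09
alpha = 0.11*144628.09/(1+144628.09) + 44*144628.09/(4100+144628.09) + 2.75e-4*144628.09 + 0.003 = 82.673

82.673 dB/km


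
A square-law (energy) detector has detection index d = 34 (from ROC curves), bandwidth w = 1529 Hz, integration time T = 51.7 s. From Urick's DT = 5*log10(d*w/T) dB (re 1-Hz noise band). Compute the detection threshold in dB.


DT = 5*log10(d*w/T) = 5*log10(34 * 1529 / 51.7) = 5*log10(1005.53) = 15.01

15.01 dB


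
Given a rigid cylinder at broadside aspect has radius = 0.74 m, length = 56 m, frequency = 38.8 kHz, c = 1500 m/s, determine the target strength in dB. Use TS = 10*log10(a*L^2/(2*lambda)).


lambda = 1500/38800 = 0.03866 m
TS = 10*log10(0.74*56^2/(2*0.03866)) = 44.77

44.77 dB


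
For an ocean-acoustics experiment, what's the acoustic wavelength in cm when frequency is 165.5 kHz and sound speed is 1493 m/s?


0.9 cm


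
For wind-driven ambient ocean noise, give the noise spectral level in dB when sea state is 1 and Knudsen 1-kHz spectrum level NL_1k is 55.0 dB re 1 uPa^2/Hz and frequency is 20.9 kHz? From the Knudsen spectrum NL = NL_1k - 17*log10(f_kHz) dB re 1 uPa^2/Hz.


NL = NL_1k - 17*log10(f_kHz) = 55.0 - 17*log10(20.9) = 55.0 - (22.44) = 32.56

32.56 dB


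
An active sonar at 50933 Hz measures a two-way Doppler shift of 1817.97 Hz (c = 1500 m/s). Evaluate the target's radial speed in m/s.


26.77 m/s


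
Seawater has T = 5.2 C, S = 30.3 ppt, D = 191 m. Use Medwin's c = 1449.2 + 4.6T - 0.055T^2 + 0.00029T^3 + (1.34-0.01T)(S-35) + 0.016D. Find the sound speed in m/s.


1468.68 m/s


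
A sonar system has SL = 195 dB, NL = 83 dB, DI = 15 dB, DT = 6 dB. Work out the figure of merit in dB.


121 dB


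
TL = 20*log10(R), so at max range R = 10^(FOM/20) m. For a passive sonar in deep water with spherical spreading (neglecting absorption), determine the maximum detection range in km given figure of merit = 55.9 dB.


At max range FOM = TL, so 20*log10(R) = 55.9
R = 10^(55.9/20) = 623.73 m = 0.62 km

0.62 km


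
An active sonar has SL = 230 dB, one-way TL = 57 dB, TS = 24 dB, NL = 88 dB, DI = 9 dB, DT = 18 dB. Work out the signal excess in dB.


SE = SL - 2*TL + TS - NL + DI - DT = 230 - 2*57 + (24) - 88 + 9 - 18 = 43

43 dB


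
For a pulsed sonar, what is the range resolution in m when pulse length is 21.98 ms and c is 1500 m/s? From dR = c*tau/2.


16.485 m


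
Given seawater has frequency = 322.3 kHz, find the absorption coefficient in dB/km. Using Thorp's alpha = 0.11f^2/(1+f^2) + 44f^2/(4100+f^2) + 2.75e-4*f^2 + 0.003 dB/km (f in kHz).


f^2 = 103877.29
alpha = 0.11*103877.29/(1+103877.29) + 44*103877.29/(4100+103877.29) + 2.75e-4*103877.29 + 0.003 = 71.009

71.009 dB/km


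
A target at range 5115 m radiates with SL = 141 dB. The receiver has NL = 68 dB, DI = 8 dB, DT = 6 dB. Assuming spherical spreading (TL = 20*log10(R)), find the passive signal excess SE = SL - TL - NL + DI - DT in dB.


0.82 dB


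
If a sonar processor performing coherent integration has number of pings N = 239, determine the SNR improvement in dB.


Gain = 10*log10(239) = 23.78

23.78 dB


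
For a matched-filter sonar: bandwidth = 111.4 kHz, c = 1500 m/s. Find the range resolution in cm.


0.67 cm


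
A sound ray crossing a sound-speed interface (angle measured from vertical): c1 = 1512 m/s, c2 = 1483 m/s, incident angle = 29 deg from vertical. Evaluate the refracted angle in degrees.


sin(theta2) = (c2/c1)*sin(theta1) = (1483/1512)*sin(29 deg) = 0.47551
theta2 = arcsin(0.47551) = 28.39

28.39 deg


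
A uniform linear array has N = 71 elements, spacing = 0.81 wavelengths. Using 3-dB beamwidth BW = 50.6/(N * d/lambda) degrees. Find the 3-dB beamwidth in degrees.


0.88 deg


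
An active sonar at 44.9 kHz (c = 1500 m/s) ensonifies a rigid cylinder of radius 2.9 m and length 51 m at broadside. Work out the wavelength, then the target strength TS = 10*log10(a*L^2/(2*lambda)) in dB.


Step 1: lambda = c/f = 1500/44900 = 0.03341 m
Step 2: TS = 10*log10(a*L^2/(2*lambda)) = 10*log10(2.9*51^2/(2*0.03341)) = 50.53

50.53 dB


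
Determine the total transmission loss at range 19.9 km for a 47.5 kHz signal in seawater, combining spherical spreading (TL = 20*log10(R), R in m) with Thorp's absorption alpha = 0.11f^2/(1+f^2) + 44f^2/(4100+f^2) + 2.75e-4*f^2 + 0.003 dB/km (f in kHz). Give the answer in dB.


Step 1 (Thorp): alpha = 0.11*2256.25/(1+2256.25) + 44*2256.25/(4100+2256.25) + 2.75e-4*2256.25 + 0.003 = 16.3519 dB/km
Step 2: TL_spread = 20*log10(19900) = 85.98 dB
Step 3: TL_abs = alpha*R = 16.3519 * 19.9 = 325.4 dB
Step 4: TL_total = 85.98 + 325.4 = 411.38

411.38 dB


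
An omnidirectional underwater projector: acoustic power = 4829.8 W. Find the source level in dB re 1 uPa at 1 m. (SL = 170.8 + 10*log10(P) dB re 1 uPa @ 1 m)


SL = 170.8 + 10*log10(4829.8) = 170.8 + 36.84 = 207.64

207.64 dB


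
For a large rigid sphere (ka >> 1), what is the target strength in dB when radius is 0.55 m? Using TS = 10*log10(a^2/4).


TS = 10*log10(0.55^2 / 4) = 10*log10(0.075625) = -11.21

-11.21 dB


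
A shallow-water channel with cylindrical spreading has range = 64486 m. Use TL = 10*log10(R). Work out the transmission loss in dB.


48.09 dB


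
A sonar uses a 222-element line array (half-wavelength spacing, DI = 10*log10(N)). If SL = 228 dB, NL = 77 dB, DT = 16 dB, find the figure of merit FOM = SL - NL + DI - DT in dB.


Step 1: DI = 10*log10(222) = 23.46 dB
Step 2: FOM = SL - NL + DI - DT = 228 - 77 + 23.46 - 16 = 158.46

158.46 dB


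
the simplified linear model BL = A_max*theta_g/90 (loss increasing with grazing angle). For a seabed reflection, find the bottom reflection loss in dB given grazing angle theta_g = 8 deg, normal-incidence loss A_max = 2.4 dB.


0.21 dB


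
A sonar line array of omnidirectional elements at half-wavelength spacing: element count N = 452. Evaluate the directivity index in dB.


DI = 10*log10(452) = 26.55

26.55 dB


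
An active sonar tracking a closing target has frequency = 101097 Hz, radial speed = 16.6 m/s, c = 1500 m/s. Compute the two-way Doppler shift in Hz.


2237.61 Hz


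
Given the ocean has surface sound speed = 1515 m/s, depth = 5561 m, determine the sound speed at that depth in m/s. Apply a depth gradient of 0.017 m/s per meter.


c = 1515 + 0.017 * 5561 = 1609.537

1609.537 m/s


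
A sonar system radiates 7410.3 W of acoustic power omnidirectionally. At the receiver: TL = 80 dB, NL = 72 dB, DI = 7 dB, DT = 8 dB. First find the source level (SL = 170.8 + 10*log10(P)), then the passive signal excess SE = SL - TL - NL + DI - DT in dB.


Step 1: SL = 170.8 + 10*log10(7410.3) = 209.5 dB
Step 2: SE = SL - TL - NL + DI - DT = 209.5 - 80 - 72 + 7 - 8 = 56.5

56.5 dB


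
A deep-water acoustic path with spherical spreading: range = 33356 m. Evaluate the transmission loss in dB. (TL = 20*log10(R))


90.46 dB


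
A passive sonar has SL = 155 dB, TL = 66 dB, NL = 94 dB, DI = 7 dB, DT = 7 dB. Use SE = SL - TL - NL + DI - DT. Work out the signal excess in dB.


SE = SL - TL - NL + DI - DT = 155 - 66 - 94 + 7 - 7 = -5

-5 dB


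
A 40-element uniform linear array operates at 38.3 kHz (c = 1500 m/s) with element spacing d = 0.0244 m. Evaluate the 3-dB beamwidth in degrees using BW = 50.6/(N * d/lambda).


2.03 deg


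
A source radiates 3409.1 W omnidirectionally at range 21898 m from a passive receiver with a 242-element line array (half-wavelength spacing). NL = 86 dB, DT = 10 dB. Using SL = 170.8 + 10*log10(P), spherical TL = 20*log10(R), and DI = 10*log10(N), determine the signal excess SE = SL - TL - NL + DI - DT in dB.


Step 1: SL = 170.8 + 10*log10(3409.1) = 206.13 dB
Step 2: TL = 20*log10(21898) = 86.81 dB
Step 3: DI = 10*log10(242) = 23.84 dB
Step 4: SE = SL - TL - NL + DI - DT = 206.13 - 86.81 - 86 + 23.84 - 10 = 47.16

47.16 dB


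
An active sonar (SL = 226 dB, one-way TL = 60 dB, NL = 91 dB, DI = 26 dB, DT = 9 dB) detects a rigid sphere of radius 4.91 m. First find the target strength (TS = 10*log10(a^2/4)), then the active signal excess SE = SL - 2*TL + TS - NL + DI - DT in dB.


Step 1: TS = 10*log10(4.91^2/4) = 7.8 dB
Step 2: SE = SL - 2*TL + TS - NL + DI - DT = 226 - 2*60 + (7.8) - 91 + 26 - 9 = 39.8

39.8 dB


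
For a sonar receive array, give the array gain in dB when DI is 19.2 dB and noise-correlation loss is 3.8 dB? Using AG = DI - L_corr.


AG = DI - L_corr = 19.2 - 3.8 = 15.4

15.4 dB


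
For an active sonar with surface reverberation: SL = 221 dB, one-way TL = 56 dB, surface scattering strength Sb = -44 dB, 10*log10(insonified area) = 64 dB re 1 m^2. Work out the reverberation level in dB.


129 dB


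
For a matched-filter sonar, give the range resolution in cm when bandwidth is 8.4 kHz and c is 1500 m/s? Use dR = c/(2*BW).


dR = c/(2*BW) = 1500 / (2 * 8.4e3) = 0.0893 m = 8.93 cm

8.93 cm


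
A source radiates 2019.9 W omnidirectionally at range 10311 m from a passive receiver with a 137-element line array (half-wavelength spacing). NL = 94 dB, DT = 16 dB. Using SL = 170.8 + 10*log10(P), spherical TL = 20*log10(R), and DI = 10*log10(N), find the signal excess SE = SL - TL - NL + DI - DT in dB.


34.95 dB


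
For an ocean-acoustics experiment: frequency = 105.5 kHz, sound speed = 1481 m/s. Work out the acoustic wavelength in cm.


lambda = c/f = 1481 / 105500 = 0.014 m = 1.4 cm

1.4 cm


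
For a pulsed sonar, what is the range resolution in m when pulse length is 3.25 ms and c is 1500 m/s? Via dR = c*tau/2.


2.4375 m


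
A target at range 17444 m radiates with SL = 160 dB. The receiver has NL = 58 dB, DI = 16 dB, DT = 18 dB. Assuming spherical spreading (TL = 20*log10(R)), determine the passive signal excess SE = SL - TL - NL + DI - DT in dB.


15.17 dB


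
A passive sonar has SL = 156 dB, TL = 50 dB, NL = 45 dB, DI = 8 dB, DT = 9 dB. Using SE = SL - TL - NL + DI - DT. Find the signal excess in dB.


SE = SL - TL - NL + DI - DT = 156 - 50 - 45 + 8 - 9 = 60

60 dB


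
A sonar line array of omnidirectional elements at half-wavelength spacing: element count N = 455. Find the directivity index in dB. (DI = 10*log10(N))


DI = 10*log10(455) = 26.58

26.58 dB


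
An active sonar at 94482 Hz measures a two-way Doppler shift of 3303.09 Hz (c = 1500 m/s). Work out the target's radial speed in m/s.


From fd = 2*f*v/c, v = c*fd/(2*f) = 1500 * 3303.09 / (2*94482) = 26.22

26.22 m/s


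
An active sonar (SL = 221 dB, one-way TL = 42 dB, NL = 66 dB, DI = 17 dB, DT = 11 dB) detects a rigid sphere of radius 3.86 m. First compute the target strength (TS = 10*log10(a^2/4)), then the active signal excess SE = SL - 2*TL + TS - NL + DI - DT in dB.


Step 1: TS = 10*log10(3.86^2/4) = 5.71 dB
Step 2: SE = SL - 2*TL + TS - NL + DI - DT = 221 - 2*42 + (5.71) - 66 + 17 - 11 = 82.71

82.71 dB


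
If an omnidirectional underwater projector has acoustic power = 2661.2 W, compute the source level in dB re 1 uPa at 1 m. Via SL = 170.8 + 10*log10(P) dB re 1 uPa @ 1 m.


SL = 170.8 + 10*log10(2661.2) = 170.8 + 34.25 = 205.05

205.05 dB


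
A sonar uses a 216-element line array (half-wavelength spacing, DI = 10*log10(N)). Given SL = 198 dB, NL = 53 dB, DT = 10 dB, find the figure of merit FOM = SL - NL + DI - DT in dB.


Step 1: DI = 10*log10(216) = 23.34 dB
Step 2: FOM = SL - NL + DI - DT = 198 - 53 + 23.34 - 10 = 158.34

158.34 dB


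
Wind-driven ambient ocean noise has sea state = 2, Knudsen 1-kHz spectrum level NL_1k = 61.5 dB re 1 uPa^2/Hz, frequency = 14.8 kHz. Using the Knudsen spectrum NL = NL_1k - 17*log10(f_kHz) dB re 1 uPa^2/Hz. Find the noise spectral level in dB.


NL = NL_1k - 17*log10(f_kHz) = 61.5 - 17*log10(14.8) = 61.5 - (19.89) = 41.61

41.61 dB


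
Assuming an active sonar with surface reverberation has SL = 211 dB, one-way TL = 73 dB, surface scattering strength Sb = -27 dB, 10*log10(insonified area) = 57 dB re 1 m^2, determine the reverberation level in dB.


RL = SL - 2*TL + Sb + 10*log10(A) = 211 - 2*73 + (-27) + 57 = 95

95 dB


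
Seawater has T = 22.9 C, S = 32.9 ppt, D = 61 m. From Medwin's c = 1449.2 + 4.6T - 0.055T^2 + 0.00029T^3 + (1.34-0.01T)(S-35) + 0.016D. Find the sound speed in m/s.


c = 1449.2 + 4.6*22.9 - 0.055*22.9^2 + 0.00029*22.9^3 + (1.34 - 0.01*22.9)*(32.9 - 35) + 0.016*61 = 1527.82

1527.82 m/s


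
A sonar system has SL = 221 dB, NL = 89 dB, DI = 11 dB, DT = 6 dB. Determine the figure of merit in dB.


137 dB


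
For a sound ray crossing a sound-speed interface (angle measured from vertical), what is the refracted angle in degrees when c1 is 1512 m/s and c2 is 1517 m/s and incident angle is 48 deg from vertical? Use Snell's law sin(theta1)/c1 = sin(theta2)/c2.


sin(theta2) = (c2/c1)*sin(theta1) = (1517/1512)*sin(48 deg) = 0.7456
theta2 = arcsin(0.7456) = 48.21

48.21 deg


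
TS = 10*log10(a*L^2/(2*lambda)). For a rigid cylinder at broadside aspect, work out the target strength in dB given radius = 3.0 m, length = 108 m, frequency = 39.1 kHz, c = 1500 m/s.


lambda = 1500/39100 = 0.03836 m
TS = 10*log10(3.0*108^2/(2*0.03836)) = 56.59

56.59 dB


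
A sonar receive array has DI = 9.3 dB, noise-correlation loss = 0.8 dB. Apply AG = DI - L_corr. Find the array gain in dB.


AG = DI - L_corr = 9.3 - 0.8 = 8.5

8.5 dB


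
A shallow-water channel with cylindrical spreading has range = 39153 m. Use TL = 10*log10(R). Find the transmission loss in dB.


TL = 10*log10(39153) = 45.93

45.93 dB


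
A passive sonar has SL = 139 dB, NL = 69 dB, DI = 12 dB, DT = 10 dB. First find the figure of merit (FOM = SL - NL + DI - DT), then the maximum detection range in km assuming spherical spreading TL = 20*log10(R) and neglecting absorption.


Step 1: FOM = SL - NL + DI - DT = 139 - 69 + 12 - 10 = 72 dB
Step 2: at max range FOM = TL = 20*log10(R), so R = 10^(72/20) = 3981.07 m = 3.98 km

3.98 km


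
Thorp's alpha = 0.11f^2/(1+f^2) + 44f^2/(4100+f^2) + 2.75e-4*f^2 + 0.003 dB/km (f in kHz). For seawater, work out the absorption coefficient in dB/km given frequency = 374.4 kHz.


f^2 = 140175.36
alpha = 0.11*140175.36/(1+140175.36) + 44*140175.36/(4100+140175.36) + 2.75e-4*140175.36 + 0.003 = 81.411

81.411 dB/km


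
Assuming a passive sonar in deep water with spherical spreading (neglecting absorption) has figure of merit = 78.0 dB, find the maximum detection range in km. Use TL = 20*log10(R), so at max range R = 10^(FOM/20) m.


At max range FOM = TL, so 20*log10(R) = 78.0
R = 10^(78.0/20) = 7943.28 m = 7.94 km

7.94 km


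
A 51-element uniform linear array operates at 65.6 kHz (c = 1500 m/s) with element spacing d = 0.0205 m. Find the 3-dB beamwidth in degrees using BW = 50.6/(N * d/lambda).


1.11 deg


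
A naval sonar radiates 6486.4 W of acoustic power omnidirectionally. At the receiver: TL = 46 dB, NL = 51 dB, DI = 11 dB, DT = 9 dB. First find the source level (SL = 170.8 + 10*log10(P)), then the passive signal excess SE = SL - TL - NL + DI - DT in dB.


Step 1: SL = 170.8 + 10*log10(6486.4) = 208.92 dB
Step 2: SE = SL - TL - NL + DI - DT = 208.92 - 46 - 51 + 11 - 9 = 113.92

113.92 dB


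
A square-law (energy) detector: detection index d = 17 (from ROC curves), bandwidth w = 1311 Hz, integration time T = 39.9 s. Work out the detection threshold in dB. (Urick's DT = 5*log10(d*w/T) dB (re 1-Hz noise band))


DT = 5*log10(d*w/T) = 5*log10(17 * 1311 / 39.9) = 5*log10(558.57) = 13.74

13.74 dB


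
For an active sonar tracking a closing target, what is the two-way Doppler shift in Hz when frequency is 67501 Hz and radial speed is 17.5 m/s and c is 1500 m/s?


fd = 2*f*v/c = 2 * 67501 * 17.5 / 1500 = 1575.02

1575.02 Hz


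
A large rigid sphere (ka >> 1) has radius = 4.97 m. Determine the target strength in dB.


TS = 10*log10(4.97^2 / 4) = 10*log10(6.175225) = 7.91

7.91 dB


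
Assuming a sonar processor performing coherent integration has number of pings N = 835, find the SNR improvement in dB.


Gain = 10*log10(835) = 29.22

29.22 dB


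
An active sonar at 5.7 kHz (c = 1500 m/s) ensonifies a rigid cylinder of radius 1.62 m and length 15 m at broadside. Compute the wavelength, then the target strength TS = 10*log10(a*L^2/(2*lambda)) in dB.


Step 1: lambda = c/f = 1500/5700 = 0.26316 m
Step 2: TS = 10*log10(a*L^2/(2*lambda)) = 10*log10(1.62*15^2/(2*0.26316)) = 28.4

28.4 dB


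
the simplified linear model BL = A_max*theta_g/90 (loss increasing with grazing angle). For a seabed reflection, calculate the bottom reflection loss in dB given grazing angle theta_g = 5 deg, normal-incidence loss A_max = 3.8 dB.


BL = A_max * theta_g / 90 = 3.8 * 5 / 90 = 0.21

0.21 dB


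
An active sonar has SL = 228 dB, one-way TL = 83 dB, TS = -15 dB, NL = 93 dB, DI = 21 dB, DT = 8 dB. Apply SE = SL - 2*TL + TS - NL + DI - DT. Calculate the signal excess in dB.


-33 dB


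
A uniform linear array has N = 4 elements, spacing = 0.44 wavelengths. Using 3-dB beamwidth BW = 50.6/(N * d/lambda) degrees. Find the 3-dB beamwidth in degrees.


BW = 50.6 / (4 * 0.44) = 50.6 / 1.76 = 28.75

28.75 deg


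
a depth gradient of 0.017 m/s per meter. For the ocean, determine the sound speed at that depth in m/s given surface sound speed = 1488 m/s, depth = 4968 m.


1572.456 m/s


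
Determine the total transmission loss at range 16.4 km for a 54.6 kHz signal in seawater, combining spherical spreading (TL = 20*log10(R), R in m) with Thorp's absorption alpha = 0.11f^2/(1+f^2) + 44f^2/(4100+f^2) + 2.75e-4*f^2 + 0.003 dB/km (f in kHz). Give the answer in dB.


Step 1 (Thorp): alpha = 0.11*2981.16/(1+2981.16) + 44*2981.16/(4100+2981.16) + 2.75e-4*2981.16 + 0.003 = 19.4567 dB/km
Step 2: TL_spread = 20*log10(16400) = 84.3 dB
Step 3: TL_abs = alpha*R = 19.4567 * 16.4 = 319.09 dB
Step 4: TL_total = 84.3 + 319.09 = 403.39

403.39 dB


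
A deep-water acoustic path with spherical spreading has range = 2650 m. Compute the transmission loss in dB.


TL = 20*log10(2650) = 68.46

68.46 dB


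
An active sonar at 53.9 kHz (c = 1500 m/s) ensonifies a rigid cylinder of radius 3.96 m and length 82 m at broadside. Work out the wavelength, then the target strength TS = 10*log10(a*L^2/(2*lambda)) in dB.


Step 1: lambda = c/f = 1500/53900 = 0.02783 m
Step 2: TS = 10*log10(a*L^2/(2*lambda)) = 10*log10(3.96*82^2/(2*0.02783)) = 56.8

56.8 dB


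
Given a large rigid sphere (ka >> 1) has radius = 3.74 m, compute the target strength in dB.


TS = 10*log10(3.74^2 / 4) = 10*log10(3.4969) = 5.44

5.44 dB


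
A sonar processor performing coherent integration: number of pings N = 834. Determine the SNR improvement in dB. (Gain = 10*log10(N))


Gain = 10*log10(834) = 29.21

29.21 dB


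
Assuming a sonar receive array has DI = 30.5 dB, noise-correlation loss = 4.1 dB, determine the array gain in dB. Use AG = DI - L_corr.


AG = DI - L_corr = 30.5 - 4.1 = 26.4

26.4 dB


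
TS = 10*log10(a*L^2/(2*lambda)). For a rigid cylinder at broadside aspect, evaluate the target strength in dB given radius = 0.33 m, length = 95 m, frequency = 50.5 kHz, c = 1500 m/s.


47.0 dB


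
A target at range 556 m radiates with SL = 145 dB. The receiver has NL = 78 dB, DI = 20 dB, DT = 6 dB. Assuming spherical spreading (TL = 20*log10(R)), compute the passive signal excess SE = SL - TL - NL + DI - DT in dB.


Step 1: TL = 20*log10(556) = 54.9 dB
Step 2: SE = 145 - 54.9 - 78 + 20 - 6 = 26.1

26.1 dB


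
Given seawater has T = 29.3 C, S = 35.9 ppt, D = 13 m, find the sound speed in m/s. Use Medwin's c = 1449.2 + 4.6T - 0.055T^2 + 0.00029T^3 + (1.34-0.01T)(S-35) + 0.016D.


c = 1449.2 + 4.6*29.3 - 0.055*29.3^2 + 0.00029*29.3^3 + (1.34 - 0.01*29.3)*(35.9 - 35) + 0.016*13 = 1545.21

1545.21 m/s


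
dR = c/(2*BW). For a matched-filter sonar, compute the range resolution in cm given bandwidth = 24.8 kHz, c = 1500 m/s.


dR = c/(2*BW) = 1500 / (2 * 24.8e3) = 0.0302 m = 3.02 cm

3.02 cm


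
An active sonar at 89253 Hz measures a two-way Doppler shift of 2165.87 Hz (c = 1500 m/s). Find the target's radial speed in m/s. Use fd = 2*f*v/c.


18.2 m/s


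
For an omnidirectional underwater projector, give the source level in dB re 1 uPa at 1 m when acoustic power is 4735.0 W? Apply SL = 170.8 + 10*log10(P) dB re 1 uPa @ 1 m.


SL = 170.8 + 10*log10(4735.0) = 170.8 + 36.75 = 207.55

207.55 dB


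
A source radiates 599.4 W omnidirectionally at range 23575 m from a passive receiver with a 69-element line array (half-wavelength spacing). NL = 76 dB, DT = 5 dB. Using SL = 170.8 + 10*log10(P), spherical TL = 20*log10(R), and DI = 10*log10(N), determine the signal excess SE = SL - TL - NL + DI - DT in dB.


48.52 dB


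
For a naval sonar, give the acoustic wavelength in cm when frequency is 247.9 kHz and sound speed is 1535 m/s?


lambda = c/f = 1535 / 247900 = 0.0062 m = 0.62 cm

0.62 cm


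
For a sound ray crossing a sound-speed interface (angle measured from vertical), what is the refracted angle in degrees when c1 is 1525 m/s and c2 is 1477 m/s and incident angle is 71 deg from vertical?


sin(theta2) = (c2/c1)*sin(theta1) = (1477/1525)*sin(71 deg) = 0.91576
theta2 = arcsin(0.91576) = 66.31

66.31 deg


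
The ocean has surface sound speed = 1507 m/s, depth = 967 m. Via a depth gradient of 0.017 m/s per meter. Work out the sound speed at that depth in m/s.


c = 1507 + 0.017 * 967 = 1523.439

1523.439 m/s


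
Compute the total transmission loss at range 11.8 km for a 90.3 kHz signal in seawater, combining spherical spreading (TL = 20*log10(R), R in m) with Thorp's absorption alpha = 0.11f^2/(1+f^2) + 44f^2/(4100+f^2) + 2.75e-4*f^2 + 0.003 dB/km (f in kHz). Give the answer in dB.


Step 1 (Thorp): alpha = 0.11*8154.09/(1+8154.09) + 44*8154.09/(4100+8154.09) + 2.75e-4*8154.09 + 0.003 = 31.6337 dB/km
Step 2: TL_spread = 20*log10(11800) = 81.44 dB
Step 3: TL_abs = alpha*R = 31.6337 * 11.8 = 373.28 dB
Step 4: TL_total = 81.44 + 373.28 = 454.72

454.72 dB


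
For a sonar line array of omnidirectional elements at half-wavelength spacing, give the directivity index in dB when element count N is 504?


27.02 dB


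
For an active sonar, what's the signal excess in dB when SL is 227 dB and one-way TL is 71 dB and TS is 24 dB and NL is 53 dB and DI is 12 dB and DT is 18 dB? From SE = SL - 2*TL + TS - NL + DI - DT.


SE = SL - 2*TL + TS - NL + DI - DT = 227 - 2*71 + (24) - 53 + 12 - 18 = 50

50 dB


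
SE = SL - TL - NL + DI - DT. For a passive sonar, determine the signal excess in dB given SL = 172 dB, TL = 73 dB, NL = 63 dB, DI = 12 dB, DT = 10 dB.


SE = SL - TL - NL + DI - DT = 172 - 73 - 63 + 12 - 10 = 38

38 dB


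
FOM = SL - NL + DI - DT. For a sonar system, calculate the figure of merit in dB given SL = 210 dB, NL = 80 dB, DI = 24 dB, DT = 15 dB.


139 dB


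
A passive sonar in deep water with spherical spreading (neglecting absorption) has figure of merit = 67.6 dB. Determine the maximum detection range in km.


At max range FOM = TL, so 20*log10(R) = 67.6
R = 10^(67.6/20) = 2398.83 m = 2.4 km

2.4 km


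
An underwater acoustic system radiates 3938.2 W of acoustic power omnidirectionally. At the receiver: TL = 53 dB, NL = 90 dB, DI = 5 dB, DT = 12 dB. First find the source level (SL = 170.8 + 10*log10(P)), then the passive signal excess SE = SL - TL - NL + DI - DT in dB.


Step 1: SL = 170.8 + 10*log10(3938.2) = 206.75 dB
Step 2: SE = SL - TL - NL + DI - DT = 206.75 - 53 - 90 + 5 - 12 = 56.75

56.75 dB


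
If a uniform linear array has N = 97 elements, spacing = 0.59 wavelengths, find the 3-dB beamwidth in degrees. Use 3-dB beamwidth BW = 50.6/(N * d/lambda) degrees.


BW = 50.6 / (97 * 0.59) = 50.6 / 57.23 = 0.88

0.88 deg


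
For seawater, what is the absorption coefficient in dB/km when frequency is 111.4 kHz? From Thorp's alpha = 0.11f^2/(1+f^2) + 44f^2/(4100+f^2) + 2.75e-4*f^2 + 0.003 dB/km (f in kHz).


f^2 = 12409.96
alpha = 0.11*12409.96/(1+12409.96) + 44*12409.96/(4100+12409.96) + 2.75e-4*12409.96 + 0.003 = 36.599

36.599 dB/km


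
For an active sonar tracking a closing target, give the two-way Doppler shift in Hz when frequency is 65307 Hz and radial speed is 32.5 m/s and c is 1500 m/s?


2829.97 Hz


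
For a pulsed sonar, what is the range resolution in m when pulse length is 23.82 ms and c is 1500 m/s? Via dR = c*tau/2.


dR = c*tau/2 = 1500 * 23.82e-3 / 2 = 17.865

17.865 m


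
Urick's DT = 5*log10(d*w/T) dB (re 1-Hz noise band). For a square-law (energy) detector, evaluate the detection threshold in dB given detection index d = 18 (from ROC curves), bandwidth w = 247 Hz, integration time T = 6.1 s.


DT = 5*log10(d*w/T) = 5*log10(18 * 247 / 6.1) = 5*log10(728.85) = 14.31

14.31 dB


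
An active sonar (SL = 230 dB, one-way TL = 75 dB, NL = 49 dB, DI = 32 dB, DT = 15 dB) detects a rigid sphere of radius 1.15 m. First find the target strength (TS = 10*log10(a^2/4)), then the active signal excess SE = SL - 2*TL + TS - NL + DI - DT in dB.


Step 1: TS = 10*log10(1.15^2/4) = -4.81 dB
Step 2: SE = SL - 2*TL + TS - NL + DI - DT = 230 - 2*75 + (-4.81) - 49 + 32 - 15 = 43.19

43.19 dB


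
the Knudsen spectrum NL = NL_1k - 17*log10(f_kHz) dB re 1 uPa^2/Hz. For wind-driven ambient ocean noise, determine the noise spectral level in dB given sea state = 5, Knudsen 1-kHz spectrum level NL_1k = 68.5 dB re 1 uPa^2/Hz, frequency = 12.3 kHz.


NL = NL_1k - 17*log10(f_kHz) = 68.5 - 17*log10(12.3) = 68.5 - (18.53) = 49.97

49.97 dB


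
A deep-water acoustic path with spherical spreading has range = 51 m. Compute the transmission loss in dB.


TL = 20*log10(51) = 34.15

34.15 dB


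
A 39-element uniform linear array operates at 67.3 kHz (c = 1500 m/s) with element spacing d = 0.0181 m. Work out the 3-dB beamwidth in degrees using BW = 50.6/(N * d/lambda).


Step 1: lambda = 1500/67300 = 0.02229 m
Step 2: d/lambda = 0.0181/0.02229 = 0.812
Step 3: BW = 50.6/(N * d/lambda) = 50.6/(39 * 0.812) = 1.6

1.6 deg


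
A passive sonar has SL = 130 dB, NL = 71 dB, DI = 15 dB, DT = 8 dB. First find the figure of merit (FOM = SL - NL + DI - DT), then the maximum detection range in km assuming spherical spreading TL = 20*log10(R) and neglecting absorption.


Step 1: FOM = SL - NL + DI - DT = 130 - 71 + 15 - 8 = 66 dB
Step 2: at max range FOM = TL = 20*log10(R), so R = 10^(66/20) = 1995.26 m = 2.0 km

2.0 km


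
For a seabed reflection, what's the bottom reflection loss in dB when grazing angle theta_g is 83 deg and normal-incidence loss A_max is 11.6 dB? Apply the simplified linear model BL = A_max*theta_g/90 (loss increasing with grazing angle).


10.7 dB


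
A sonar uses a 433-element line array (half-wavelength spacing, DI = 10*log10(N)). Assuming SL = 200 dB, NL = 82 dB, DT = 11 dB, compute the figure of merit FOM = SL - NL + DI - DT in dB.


Step 1: DI = 10*log10(433) = 26.36 dB
Step 2: FOM = SL - NL + DI - DT = 200 - 82 + 26.36 - 11 = 133.36

133.36 dB


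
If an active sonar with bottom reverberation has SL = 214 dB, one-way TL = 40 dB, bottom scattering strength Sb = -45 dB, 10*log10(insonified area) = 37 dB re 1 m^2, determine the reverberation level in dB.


126 dB


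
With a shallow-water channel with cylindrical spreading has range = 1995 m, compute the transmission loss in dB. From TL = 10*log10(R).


TL = 10*log10(1995) = 33.0

33.0 dB


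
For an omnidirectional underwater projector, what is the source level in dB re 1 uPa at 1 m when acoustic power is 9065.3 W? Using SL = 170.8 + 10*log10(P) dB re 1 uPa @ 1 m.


210.37 dB
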